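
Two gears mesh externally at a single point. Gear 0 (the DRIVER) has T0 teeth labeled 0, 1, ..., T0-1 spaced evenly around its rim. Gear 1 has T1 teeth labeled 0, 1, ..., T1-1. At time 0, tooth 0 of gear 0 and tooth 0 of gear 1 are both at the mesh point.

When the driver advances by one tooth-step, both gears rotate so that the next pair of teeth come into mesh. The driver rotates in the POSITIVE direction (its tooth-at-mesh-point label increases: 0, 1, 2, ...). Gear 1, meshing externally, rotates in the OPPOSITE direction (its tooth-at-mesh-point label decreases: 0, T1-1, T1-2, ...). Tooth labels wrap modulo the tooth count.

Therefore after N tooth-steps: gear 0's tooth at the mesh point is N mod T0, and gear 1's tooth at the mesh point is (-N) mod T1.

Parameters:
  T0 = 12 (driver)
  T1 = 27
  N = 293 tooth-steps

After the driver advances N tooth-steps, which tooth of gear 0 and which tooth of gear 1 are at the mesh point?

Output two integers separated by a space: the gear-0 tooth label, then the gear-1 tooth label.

Answer: 5 4

Derivation:
Gear 0 (driver, T0=12): tooth at mesh = N mod T0
  293 = 24 * 12 + 5, so 293 mod 12 = 5
  gear 0 tooth = 5
Gear 1 (driven, T1=27): tooth at mesh = (-N) mod T1
  293 = 10 * 27 + 23, so 293 mod 27 = 23
  (-293) mod 27 = (-23) mod 27 = 27 - 23 = 4
Mesh after 293 steps: gear-0 tooth 5 meets gear-1 tooth 4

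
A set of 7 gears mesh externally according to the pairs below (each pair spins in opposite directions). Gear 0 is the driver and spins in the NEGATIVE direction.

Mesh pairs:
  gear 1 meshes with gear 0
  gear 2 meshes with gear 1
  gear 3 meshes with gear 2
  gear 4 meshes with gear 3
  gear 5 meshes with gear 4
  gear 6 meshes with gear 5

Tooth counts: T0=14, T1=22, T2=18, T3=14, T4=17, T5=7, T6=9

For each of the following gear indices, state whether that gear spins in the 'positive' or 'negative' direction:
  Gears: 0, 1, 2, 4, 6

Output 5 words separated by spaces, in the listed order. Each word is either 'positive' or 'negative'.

Gear 0 (driver): negative (depth 0)
  gear 1: meshes with gear 0 -> depth 1 -> positive (opposite of gear 0)
  gear 2: meshes with gear 1 -> depth 2 -> negative (opposite of gear 1)
  gear 3: meshes with gear 2 -> depth 3 -> positive (opposite of gear 2)
  gear 4: meshes with gear 3 -> depth 4 -> negative (opposite of gear 3)
  gear 5: meshes with gear 4 -> depth 5 -> positive (opposite of gear 4)
  gear 6: meshes with gear 5 -> depth 6 -> negative (opposite of gear 5)
Queried indices 0, 1, 2, 4, 6 -> negative, positive, negative, negative, negative

Answer: negative positive negative negative negative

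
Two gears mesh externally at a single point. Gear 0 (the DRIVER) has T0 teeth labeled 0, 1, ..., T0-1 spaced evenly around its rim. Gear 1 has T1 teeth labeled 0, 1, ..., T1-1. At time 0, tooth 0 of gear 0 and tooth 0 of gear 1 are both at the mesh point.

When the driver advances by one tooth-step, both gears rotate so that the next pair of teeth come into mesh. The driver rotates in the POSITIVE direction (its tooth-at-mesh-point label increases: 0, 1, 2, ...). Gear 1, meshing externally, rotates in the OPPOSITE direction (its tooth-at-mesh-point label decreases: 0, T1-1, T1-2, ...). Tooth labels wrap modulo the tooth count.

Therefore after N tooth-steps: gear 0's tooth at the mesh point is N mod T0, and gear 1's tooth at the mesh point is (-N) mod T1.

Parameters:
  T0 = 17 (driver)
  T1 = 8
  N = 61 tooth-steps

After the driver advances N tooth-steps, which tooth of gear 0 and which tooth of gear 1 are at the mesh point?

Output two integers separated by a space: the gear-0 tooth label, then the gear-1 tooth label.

Answer: 10 3

Derivation:
Gear 0 (driver, T0=17): tooth at mesh = N mod T0
  61 = 3 * 17 + 10, so 61 mod 17 = 10
  gear 0 tooth = 10
Gear 1 (driven, T1=8): tooth at mesh = (-N) mod T1
  61 = 7 * 8 + 5, so 61 mod 8 = 5
  (-61) mod 8 = (-5) mod 8 = 8 - 5 = 3
Mesh after 61 steps: gear-0 tooth 10 meets gear-1 tooth 3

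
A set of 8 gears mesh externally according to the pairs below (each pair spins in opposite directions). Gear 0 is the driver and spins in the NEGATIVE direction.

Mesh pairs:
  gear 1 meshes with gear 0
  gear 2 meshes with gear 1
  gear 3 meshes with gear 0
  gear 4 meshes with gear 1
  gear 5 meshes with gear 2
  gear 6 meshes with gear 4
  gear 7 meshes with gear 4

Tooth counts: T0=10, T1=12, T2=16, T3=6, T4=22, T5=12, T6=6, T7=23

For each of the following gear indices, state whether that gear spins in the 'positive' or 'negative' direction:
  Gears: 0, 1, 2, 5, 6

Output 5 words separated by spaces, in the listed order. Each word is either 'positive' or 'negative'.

Answer: negative positive negative positive positive

Derivation:
Gear 0 (driver): negative (depth 0)
  gear 1: meshes with gear 0 -> depth 1 -> positive (opposite of gear 0)
  gear 2: meshes with gear 1 -> depth 2 -> negative (opposite of gear 1)
  gear 3: meshes with gear 0 -> depth 1 -> positive (opposite of gear 0)
  gear 4: meshes with gear 1 -> depth 2 -> negative (opposite of gear 1)
  gear 5: meshes with gear 2 -> depth 3 -> positive (opposite of gear 2)
  gear 6: meshes with gear 4 -> depth 3 -> positive (opposite of gear 4)
  gear 7: meshes with gear 4 -> depth 3 -> positive (opposite of gear 4)
Queried indices 0, 1, 2, 5, 6 -> negative, positive, negative, positive, positive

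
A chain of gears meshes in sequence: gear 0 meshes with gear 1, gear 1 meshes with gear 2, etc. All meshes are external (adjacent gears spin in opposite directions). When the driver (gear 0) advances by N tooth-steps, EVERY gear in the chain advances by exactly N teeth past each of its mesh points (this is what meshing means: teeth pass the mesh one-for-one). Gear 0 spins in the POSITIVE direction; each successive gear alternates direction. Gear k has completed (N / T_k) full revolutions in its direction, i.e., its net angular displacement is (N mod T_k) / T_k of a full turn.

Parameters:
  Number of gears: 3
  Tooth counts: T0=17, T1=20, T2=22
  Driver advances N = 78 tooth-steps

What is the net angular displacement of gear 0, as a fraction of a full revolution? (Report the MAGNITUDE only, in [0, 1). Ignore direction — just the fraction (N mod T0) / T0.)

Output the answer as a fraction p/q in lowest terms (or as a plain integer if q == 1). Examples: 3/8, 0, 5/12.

Answer: 10/17

Derivation:
Chain of 3 gears, tooth counts: [17, 20, 22]
  gear 0: T0=17, direction=positive, advance = 78 mod 17 = 10 teeth = 10/17 turn
  gear 1: T1=20, direction=negative, advance = 78 mod 20 = 18 teeth = 18/20 turn
  gear 2: T2=22, direction=positive, advance = 78 mod 22 = 12 teeth = 12/22 turn
Gear 0: 78 mod 17 = 10
Fraction = 10 / 17 = 10/17 (gcd(10,17)=1) = 10/17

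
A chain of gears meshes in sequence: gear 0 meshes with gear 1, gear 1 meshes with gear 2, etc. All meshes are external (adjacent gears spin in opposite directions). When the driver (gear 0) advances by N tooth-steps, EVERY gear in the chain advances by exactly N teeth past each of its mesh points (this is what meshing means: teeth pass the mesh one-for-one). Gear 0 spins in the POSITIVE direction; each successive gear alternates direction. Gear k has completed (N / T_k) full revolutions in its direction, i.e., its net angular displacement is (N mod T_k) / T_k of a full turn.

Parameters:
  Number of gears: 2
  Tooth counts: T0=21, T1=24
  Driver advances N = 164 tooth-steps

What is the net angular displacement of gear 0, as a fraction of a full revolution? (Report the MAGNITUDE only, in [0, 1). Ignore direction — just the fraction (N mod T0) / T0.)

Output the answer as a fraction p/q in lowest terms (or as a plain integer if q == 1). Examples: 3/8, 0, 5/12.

Answer: 17/21

Derivation:
Chain of 2 gears, tooth counts: [21, 24]
  gear 0: T0=21, direction=positive, advance = 164 mod 21 = 17 teeth = 17/21 turn
  gear 1: T1=24, direction=negative, advance = 164 mod 24 = 20 teeth = 20/24 turn
Gear 0: 164 mod 21 = 17
Fraction = 17 / 21 = 17/21 (gcd(17,21)=1) = 17/21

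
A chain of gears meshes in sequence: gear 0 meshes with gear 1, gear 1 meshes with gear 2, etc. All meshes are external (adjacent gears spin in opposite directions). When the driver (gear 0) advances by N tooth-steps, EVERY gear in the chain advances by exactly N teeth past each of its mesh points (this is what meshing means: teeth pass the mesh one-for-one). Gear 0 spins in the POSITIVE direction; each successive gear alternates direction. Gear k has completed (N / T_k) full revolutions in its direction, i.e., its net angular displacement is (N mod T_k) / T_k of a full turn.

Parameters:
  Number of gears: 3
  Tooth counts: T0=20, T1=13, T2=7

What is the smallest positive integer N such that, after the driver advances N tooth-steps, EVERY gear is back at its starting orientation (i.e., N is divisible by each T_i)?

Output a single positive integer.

Gear k returns to start when N is a multiple of T_k.
All gears at start simultaneously when N is a common multiple of [20, 13, 7]; the smallest such N is lcm(20, 13, 7).
Start: lcm = T0 = 20
Fold in T1=13: gcd(20, 13) = 1; lcm(20, 13) = 20 * 13 / 1 = 260 / 1 = 260
Fold in T2=7: gcd(260, 7) = 1; lcm(260, 7) = 260 * 7 / 1 = 1820 / 1 = 1820
Full cycle length = 1820

Answer: 1820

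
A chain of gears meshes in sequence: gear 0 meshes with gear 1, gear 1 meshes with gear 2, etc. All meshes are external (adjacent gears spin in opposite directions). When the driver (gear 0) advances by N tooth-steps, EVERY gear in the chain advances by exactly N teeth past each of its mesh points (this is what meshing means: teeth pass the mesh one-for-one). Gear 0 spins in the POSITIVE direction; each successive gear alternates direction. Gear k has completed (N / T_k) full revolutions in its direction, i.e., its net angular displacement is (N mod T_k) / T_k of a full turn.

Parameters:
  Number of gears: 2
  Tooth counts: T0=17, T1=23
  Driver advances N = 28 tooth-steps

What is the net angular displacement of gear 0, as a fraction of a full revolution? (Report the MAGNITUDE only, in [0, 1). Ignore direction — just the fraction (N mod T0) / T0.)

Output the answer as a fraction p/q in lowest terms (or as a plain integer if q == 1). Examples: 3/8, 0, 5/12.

Answer: 11/17

Derivation:
Chain of 2 gears, tooth counts: [17, 23]
  gear 0: T0=17, direction=positive, advance = 28 mod 17 = 11 teeth = 11/17 turn
  gear 1: T1=23, direction=negative, advance = 28 mod 23 = 5 teeth = 5/23 turn
Gear 0: 28 mod 17 = 11
Fraction = 11 / 17 = 11/17 (gcd(11,17)=1) = 11/17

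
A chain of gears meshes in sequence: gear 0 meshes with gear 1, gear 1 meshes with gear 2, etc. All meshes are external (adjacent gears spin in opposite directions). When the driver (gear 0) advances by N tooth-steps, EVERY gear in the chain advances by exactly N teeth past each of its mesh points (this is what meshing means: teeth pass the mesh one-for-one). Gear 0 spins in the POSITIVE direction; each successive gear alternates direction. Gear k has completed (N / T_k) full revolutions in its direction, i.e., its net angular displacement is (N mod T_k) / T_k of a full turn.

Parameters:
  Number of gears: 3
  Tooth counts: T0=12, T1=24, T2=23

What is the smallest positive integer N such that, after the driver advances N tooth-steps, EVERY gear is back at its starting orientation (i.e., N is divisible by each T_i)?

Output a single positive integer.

Answer: 552

Derivation:
Gear k returns to start when N is a multiple of T_k.
All gears at start simultaneously when N is a common multiple of [12, 24, 23]; the smallest such N is lcm(12, 24, 23).
Start: lcm = T0 = 12
Fold in T1=24: gcd(12, 24) = 12; lcm(12, 24) = 12 * 24 / 12 = 288 / 12 = 24
Fold in T2=23: gcd(24, 23) = 1; lcm(24, 23) = 24 * 23 / 1 = 552 / 1 = 552
Full cycle length = 552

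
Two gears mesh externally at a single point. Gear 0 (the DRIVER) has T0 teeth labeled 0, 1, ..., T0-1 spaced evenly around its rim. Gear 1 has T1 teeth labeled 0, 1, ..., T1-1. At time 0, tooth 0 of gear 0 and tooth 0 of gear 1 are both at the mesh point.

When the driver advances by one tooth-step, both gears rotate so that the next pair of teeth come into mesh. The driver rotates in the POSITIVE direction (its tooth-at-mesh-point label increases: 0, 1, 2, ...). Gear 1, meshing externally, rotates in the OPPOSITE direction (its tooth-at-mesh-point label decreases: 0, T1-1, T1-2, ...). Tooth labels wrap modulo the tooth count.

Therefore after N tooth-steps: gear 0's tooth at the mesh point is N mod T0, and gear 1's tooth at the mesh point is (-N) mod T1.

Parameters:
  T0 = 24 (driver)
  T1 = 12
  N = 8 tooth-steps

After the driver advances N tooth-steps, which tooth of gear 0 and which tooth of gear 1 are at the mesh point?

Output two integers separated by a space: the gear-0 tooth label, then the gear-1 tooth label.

Gear 0 (driver, T0=24): tooth at mesh = N mod T0
  8 = 0 * 24 + 8, so 8 mod 24 = 8
  gear 0 tooth = 8
Gear 1 (driven, T1=12): tooth at mesh = (-N) mod T1
  8 = 0 * 12 + 8, so 8 mod 12 = 8
  (-8) mod 12 = (-8) mod 12 = 12 - 8 = 4
Mesh after 8 steps: gear-0 tooth 8 meets gear-1 tooth 4

Answer: 8 4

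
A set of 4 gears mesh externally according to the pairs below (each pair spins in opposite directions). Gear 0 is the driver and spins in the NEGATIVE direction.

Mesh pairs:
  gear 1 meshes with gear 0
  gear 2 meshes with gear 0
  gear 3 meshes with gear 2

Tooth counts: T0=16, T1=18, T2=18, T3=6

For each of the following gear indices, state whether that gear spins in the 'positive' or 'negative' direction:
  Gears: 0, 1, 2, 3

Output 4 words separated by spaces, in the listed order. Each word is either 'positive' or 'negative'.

Answer: negative positive positive negative

Derivation:
Gear 0 (driver): negative (depth 0)
  gear 1: meshes with gear 0 -> depth 1 -> positive (opposite of gear 0)
  gear 2: meshes with gear 0 -> depth 1 -> positive (opposite of gear 0)
  gear 3: meshes with gear 2 -> depth 2 -> negative (opposite of gear 2)
Queried indices 0, 1, 2, 3 -> negative, positive, positive, negative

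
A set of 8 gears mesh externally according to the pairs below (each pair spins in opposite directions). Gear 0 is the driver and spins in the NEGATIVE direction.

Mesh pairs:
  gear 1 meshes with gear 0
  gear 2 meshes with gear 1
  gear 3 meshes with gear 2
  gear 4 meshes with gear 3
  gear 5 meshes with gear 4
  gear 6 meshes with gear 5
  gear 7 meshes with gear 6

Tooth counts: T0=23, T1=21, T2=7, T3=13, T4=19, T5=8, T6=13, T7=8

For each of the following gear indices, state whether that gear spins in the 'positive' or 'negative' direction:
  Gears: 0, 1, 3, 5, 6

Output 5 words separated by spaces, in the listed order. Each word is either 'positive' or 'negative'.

Answer: negative positive positive positive negative

Derivation:
Gear 0 (driver): negative (depth 0)
  gear 1: meshes with gear 0 -> depth 1 -> positive (opposite of gear 0)
  gear 2: meshes with gear 1 -> depth 2 -> negative (opposite of gear 1)
  gear 3: meshes with gear 2 -> depth 3 -> positive (opposite of gear 2)
  gear 4: meshes with gear 3 -> depth 4 -> negative (opposite of gear 3)
  gear 5: meshes with gear 4 -> depth 5 -> positive (opposite of gear 4)
  gear 6: meshes with gear 5 -> depth 6 -> negative (opposite of gear 5)
  gear 7: meshes with gear 6 -> depth 7 -> positive (opposite of gear 6)
Queried indices 0, 1, 3, 5, 6 -> negative, positive, positive, positive, negative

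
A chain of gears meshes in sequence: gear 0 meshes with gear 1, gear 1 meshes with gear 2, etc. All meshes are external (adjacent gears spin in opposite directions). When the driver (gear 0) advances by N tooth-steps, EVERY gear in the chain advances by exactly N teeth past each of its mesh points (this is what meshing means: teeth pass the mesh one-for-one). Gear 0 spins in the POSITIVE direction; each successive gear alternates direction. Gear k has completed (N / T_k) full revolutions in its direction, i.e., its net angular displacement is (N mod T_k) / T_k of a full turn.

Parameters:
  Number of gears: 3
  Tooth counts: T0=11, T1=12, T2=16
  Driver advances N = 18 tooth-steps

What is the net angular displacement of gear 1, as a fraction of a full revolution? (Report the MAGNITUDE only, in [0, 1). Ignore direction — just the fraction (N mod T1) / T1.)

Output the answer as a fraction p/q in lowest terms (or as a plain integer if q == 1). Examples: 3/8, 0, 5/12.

Chain of 3 gears, tooth counts: [11, 12, 16]
  gear 0: T0=11, direction=positive, advance = 18 mod 11 = 7 teeth = 7/11 turn
  gear 1: T1=12, direction=negative, advance = 18 mod 12 = 6 teeth = 6/12 turn
  gear 2: T2=16, direction=positive, advance = 18 mod 16 = 2 teeth = 2/16 turn
Gear 1: 18 mod 12 = 6
Fraction = 6 / 12 = 1/2 (gcd(6,12)=6) = 1/2

Answer: 1/2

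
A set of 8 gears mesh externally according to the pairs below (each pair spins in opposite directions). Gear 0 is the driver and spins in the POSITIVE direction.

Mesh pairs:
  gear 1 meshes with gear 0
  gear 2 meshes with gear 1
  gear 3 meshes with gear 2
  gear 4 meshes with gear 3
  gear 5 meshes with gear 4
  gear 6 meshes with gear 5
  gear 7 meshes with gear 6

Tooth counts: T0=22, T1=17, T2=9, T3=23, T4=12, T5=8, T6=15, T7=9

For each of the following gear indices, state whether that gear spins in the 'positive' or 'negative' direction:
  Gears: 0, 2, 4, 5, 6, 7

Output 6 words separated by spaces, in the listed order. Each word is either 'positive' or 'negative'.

Gear 0 (driver): positive (depth 0)
  gear 1: meshes with gear 0 -> depth 1 -> negative (opposite of gear 0)
  gear 2: meshes with gear 1 -> depth 2 -> positive (opposite of gear 1)
  gear 3: meshes with gear 2 -> depth 3 -> negative (opposite of gear 2)
  gear 4: meshes with gear 3 -> depth 4 -> positive (opposite of gear 3)
  gear 5: meshes with gear 4 -> depth 5 -> negative (opposite of gear 4)
  gear 6: meshes with gear 5 -> depth 6 -> positive (opposite of gear 5)
  gear 7: meshes with gear 6 -> depth 7 -> negative (opposite of gear 6)
Queried indices 0, 2, 4, 5, 6, 7 -> positive, positive, positive, negative, positive, negative

Answer: positive positive positive negative positive negative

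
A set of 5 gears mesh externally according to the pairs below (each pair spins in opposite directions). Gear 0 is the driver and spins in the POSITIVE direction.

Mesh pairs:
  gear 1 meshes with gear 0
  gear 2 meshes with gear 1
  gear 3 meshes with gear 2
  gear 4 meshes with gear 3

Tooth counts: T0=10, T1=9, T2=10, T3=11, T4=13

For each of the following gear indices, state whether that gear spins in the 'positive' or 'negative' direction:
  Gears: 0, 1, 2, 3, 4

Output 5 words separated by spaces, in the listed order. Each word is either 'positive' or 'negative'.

Answer: positive negative positive negative positive

Derivation:
Gear 0 (driver): positive (depth 0)
  gear 1: meshes with gear 0 -> depth 1 -> negative (opposite of gear 0)
  gear 2: meshes with gear 1 -> depth 2 -> positive (opposite of gear 1)
  gear 3: meshes with gear 2 -> depth 3 -> negative (opposite of gear 2)
  gear 4: meshes with gear 3 -> depth 4 -> positive (opposite of gear 3)
Queried indices 0, 1, 2, 3, 4 -> positive, negative, positive, negative, positive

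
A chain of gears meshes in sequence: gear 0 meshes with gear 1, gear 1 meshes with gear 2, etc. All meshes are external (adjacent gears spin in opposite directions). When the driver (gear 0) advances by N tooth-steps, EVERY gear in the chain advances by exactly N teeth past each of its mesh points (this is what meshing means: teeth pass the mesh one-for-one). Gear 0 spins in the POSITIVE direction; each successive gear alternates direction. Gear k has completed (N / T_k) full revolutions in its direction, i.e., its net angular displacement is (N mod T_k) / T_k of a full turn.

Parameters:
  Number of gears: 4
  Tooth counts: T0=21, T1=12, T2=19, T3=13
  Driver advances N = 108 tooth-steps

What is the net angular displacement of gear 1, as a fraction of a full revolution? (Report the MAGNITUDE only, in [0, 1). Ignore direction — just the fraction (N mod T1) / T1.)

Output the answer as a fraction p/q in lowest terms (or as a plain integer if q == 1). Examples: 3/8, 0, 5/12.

Answer: 0

Derivation:
Chain of 4 gears, tooth counts: [21, 12, 19, 13]
  gear 0: T0=21, direction=positive, advance = 108 mod 21 = 3 teeth = 3/21 turn
  gear 1: T1=12, direction=negative, advance = 108 mod 12 = 0 teeth = 0/12 turn
  gear 2: T2=19, direction=positive, advance = 108 mod 19 = 13 teeth = 13/19 turn
  gear 3: T3=13, direction=negative, advance = 108 mod 13 = 4 teeth = 4/13 turn
Gear 1: 108 mod 12 = 0
Fraction = 0 / 12 = 0/1 (gcd(0,12)=12) = 0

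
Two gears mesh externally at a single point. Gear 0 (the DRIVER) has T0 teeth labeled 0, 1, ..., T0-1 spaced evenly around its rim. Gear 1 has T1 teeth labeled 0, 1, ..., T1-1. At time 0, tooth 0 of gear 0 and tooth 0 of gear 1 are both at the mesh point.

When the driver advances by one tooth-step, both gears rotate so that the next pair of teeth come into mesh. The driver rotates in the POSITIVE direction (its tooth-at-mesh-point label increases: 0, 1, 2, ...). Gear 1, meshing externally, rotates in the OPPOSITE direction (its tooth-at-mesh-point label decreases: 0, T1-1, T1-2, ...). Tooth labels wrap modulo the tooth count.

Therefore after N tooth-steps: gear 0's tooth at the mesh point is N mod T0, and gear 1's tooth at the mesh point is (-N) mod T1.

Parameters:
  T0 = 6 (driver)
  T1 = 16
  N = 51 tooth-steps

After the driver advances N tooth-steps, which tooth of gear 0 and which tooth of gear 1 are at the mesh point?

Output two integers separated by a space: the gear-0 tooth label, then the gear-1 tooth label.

Gear 0 (driver, T0=6): tooth at mesh = N mod T0
  51 = 8 * 6 + 3, so 51 mod 6 = 3
  gear 0 tooth = 3
Gear 1 (driven, T1=16): tooth at mesh = (-N) mod T1
  51 = 3 * 16 + 3, so 51 mod 16 = 3
  (-51) mod 16 = (-3) mod 16 = 16 - 3 = 13
Mesh after 51 steps: gear-0 tooth 3 meets gear-1 tooth 13

Answer: 3 13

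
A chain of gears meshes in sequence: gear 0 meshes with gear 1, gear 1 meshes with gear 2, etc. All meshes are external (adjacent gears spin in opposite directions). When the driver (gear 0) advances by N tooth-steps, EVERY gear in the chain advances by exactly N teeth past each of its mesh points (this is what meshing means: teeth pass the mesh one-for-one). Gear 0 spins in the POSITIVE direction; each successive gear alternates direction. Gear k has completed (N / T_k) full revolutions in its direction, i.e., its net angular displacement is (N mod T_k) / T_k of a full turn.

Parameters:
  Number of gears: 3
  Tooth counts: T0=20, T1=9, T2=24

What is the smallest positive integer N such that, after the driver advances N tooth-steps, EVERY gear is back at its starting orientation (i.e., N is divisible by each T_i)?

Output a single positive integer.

Gear k returns to start when N is a multiple of T_k.
All gears at start simultaneously when N is a common multiple of [20, 9, 24]; the smallest such N is lcm(20, 9, 24).
Start: lcm = T0 = 20
Fold in T1=9: gcd(20, 9) = 1; lcm(20, 9) = 20 * 9 / 1 = 180 / 1 = 180
Fold in T2=24: gcd(180, 24) = 12; lcm(180, 24) = 180 * 24 / 12 = 4320 / 12 = 360
Full cycle length = 360

Answer: 360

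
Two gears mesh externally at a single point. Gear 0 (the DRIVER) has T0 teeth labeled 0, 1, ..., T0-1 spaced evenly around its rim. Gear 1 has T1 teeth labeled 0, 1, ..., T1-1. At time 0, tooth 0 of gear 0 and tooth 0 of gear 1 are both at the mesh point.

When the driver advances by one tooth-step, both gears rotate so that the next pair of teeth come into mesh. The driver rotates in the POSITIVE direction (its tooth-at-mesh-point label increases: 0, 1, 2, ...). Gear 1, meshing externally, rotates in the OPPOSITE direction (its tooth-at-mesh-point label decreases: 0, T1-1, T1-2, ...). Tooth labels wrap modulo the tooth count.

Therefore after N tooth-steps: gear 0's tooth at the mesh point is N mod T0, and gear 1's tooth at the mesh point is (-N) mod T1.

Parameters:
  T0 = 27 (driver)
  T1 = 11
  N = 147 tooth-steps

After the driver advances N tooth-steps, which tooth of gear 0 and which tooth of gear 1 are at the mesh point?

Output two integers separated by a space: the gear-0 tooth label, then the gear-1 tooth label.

Answer: 12 7

Derivation:
Gear 0 (driver, T0=27): tooth at mesh = N mod T0
  147 = 5 * 27 + 12, so 147 mod 27 = 12
  gear 0 tooth = 12
Gear 1 (driven, T1=11): tooth at mesh = (-N) mod T1
  147 = 13 * 11 + 4, so 147 mod 11 = 4
  (-147) mod 11 = (-4) mod 11 = 11 - 4 = 7
Mesh after 147 steps: gear-0 tooth 12 meets gear-1 tooth 7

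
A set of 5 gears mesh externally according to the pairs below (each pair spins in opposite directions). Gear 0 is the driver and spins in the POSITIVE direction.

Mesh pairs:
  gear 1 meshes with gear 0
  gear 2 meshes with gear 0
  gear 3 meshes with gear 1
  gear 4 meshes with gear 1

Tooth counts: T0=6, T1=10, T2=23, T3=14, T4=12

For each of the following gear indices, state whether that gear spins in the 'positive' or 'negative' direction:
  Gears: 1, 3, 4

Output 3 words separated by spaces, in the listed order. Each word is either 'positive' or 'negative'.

Gear 0 (driver): positive (depth 0)
  gear 1: meshes with gear 0 -> depth 1 -> negative (opposite of gear 0)
  gear 2: meshes with gear 0 -> depth 1 -> negative (opposite of gear 0)
  gear 3: meshes with gear 1 -> depth 2 -> positive (opposite of gear 1)
  gear 4: meshes with gear 1 -> depth 2 -> positive (opposite of gear 1)
Queried indices 1, 3, 4 -> negative, positive, positive

Answer: negative positive positive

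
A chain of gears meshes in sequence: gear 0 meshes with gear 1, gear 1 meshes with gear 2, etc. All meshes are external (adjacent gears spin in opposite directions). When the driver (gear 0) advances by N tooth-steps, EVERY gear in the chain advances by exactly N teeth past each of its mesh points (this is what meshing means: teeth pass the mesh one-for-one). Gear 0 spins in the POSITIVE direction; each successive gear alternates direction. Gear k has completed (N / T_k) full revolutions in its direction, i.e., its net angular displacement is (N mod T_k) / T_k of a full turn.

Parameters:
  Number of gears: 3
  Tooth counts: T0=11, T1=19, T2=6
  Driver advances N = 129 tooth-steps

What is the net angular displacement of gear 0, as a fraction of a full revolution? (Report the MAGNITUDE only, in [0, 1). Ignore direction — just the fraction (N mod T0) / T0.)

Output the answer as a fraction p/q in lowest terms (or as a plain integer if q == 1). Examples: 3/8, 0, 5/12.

Answer: 8/11

Derivation:
Chain of 3 gears, tooth counts: [11, 19, 6]
  gear 0: T0=11, direction=positive, advance = 129 mod 11 = 8 teeth = 8/11 turn
  gear 1: T1=19, direction=negative, advance = 129 mod 19 = 15 teeth = 15/19 turn
  gear 2: T2=6, direction=positive, advance = 129 mod 6 = 3 teeth = 3/6 turn
Gear 0: 129 mod 11 = 8
Fraction = 8 / 11 = 8/11 (gcd(8,11)=1) = 8/11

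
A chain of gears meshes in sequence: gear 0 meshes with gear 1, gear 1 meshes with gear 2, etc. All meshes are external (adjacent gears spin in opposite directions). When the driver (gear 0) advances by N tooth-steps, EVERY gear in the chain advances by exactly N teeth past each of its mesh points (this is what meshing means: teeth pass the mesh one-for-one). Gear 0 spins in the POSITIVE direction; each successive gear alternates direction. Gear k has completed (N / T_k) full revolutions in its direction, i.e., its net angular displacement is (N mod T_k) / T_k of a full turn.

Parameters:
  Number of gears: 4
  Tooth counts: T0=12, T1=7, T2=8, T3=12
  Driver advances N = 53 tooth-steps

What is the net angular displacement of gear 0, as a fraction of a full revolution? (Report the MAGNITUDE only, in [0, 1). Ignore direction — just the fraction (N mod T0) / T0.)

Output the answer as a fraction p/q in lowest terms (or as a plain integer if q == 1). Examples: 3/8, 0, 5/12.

Chain of 4 gears, tooth counts: [12, 7, 8, 12]
  gear 0: T0=12, direction=positive, advance = 53 mod 12 = 5 teeth = 5/12 turn
  gear 1: T1=7, direction=negative, advance = 53 mod 7 = 4 teeth = 4/7 turn
  gear 2: T2=8, direction=positive, advance = 53 mod 8 = 5 teeth = 5/8 turn
  gear 3: T3=12, direction=negative, advance = 53 mod 12 = 5 teeth = 5/12 turn
Gear 0: 53 mod 12 = 5
Fraction = 5 / 12 = 5/12 (gcd(5,12)=1) = 5/12

Answer: 5/12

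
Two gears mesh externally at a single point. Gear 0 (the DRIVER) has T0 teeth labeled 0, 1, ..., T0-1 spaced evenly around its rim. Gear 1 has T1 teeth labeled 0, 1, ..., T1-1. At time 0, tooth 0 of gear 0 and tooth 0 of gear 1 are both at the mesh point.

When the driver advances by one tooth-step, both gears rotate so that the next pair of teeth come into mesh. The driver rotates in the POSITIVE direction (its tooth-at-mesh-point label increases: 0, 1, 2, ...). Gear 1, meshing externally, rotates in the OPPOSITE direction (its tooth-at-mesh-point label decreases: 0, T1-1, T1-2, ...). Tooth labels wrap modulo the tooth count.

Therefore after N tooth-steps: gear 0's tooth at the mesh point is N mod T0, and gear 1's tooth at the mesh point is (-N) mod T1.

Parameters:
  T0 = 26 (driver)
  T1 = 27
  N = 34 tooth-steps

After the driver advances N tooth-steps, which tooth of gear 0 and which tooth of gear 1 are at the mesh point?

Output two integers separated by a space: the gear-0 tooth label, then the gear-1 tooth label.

Answer: 8 20

Derivation:
Gear 0 (driver, T0=26): tooth at mesh = N mod T0
  34 = 1 * 26 + 8, so 34 mod 26 = 8
  gear 0 tooth = 8
Gear 1 (driven, T1=27): tooth at mesh = (-N) mod T1
  34 = 1 * 27 + 7, so 34 mod 27 = 7
  (-34) mod 27 = (-7) mod 27 = 27 - 7 = 20
Mesh after 34 steps: gear-0 tooth 8 meets gear-1 tooth 20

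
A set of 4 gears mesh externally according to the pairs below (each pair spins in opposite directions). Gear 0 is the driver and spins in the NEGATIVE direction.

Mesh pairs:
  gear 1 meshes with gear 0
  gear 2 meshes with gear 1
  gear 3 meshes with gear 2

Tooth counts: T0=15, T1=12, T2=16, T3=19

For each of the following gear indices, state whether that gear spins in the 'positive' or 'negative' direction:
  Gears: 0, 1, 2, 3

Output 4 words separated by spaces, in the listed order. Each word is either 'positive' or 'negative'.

Answer: negative positive negative positive

Derivation:
Gear 0 (driver): negative (depth 0)
  gear 1: meshes with gear 0 -> depth 1 -> positive (opposite of gear 0)
  gear 2: meshes with gear 1 -> depth 2 -> negative (opposite of gear 1)
  gear 3: meshes with gear 2 -> depth 3 -> positive (opposite of gear 2)
Queried indices 0, 1, 2, 3 -> negative, positive, negative, positive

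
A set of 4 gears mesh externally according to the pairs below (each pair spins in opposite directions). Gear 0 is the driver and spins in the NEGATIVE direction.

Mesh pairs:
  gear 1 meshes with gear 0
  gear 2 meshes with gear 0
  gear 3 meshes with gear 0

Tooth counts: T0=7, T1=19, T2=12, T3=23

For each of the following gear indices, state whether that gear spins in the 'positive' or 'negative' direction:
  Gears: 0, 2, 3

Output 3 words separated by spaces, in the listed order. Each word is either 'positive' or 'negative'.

Gear 0 (driver): negative (depth 0)
  gear 1: meshes with gear 0 -> depth 1 -> positive (opposite of gear 0)
  gear 2: meshes with gear 0 -> depth 1 -> positive (opposite of gear 0)
  gear 3: meshes with gear 0 -> depth 1 -> positive (opposite of gear 0)
Queried indices 0, 2, 3 -> negative, positive, positive

Answer: negative positive positive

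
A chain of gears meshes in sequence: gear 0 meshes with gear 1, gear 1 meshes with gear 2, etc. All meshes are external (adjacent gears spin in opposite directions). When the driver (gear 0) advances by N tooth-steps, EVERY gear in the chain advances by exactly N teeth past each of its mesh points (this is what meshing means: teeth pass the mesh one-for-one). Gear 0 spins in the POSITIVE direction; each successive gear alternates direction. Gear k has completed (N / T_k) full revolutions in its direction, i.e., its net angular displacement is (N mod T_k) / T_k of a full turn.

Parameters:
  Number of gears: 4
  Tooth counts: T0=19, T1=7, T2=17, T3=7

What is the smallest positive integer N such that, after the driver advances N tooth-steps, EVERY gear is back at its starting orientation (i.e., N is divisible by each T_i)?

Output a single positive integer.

Gear k returns to start when N is a multiple of T_k.
All gears at start simultaneously when N is a common multiple of [19, 7, 17, 7]; the smallest such N is lcm(19, 7, 17, 7).
Start: lcm = T0 = 19
Fold in T1=7: gcd(19, 7) = 1; lcm(19, 7) = 19 * 7 / 1 = 133 / 1 = 133
Fold in T2=17: gcd(133, 17) = 1; lcm(133, 17) = 133 * 17 / 1 = 2261 / 1 = 2261
Fold in T3=7: gcd(2261, 7) = 7; lcm(2261, 7) = 2261 * 7 / 7 = 15827 / 7 = 2261
Full cycle length = 2261

Answer: 2261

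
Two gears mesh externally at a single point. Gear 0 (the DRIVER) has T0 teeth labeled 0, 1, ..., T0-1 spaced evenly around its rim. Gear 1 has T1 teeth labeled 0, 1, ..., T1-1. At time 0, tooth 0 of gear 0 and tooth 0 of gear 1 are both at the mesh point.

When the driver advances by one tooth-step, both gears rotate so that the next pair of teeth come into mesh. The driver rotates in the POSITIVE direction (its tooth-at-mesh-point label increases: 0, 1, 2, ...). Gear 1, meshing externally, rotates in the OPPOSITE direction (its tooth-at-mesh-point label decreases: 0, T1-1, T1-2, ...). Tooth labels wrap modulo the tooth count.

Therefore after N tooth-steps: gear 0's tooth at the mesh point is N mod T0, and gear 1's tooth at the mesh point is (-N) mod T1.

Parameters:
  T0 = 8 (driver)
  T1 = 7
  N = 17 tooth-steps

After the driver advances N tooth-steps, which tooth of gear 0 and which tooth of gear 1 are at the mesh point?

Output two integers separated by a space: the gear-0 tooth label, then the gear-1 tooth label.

Answer: 1 4

Derivation:
Gear 0 (driver, T0=8): tooth at mesh = N mod T0
  17 = 2 * 8 + 1, so 17 mod 8 = 1
  gear 0 tooth = 1
Gear 1 (driven, T1=7): tooth at mesh = (-N) mod T1
  17 = 2 * 7 + 3, so 17 mod 7 = 3
  (-17) mod 7 = (-3) mod 7 = 7 - 3 = 4
Mesh after 17 steps: gear-0 tooth 1 meets gear-1 tooth 4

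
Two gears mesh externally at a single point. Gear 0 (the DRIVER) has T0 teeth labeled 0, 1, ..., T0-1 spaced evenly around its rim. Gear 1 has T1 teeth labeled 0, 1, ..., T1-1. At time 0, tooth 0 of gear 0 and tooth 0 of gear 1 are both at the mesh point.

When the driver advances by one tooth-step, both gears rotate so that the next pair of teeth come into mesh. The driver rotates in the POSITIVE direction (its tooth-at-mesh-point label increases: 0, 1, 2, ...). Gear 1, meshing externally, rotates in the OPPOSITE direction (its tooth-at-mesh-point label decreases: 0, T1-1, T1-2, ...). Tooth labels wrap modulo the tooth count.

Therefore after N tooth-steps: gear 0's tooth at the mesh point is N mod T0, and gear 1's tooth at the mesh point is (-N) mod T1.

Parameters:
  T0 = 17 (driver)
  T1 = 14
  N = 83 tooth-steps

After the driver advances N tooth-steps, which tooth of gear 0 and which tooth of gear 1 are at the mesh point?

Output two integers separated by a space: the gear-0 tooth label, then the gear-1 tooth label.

Gear 0 (driver, T0=17): tooth at mesh = N mod T0
  83 = 4 * 17 + 15, so 83 mod 17 = 15
  gear 0 tooth = 15
Gear 1 (driven, T1=14): tooth at mesh = (-N) mod T1
  83 = 5 * 14 + 13, so 83 mod 14 = 13
  (-83) mod 14 = (-13) mod 14 = 14 - 13 = 1
Mesh after 83 steps: gear-0 tooth 15 meets gear-1 tooth 1

Answer: 15 1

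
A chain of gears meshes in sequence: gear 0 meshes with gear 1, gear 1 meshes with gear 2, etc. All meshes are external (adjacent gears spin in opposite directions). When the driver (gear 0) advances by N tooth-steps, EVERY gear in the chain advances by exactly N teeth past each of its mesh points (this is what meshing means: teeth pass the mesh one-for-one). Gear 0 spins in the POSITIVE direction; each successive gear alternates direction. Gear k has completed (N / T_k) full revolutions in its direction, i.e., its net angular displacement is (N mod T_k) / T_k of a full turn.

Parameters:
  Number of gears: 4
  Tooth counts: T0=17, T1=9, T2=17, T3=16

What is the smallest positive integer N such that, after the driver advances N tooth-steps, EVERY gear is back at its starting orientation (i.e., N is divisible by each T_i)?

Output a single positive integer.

Gear k returns to start when N is a multiple of T_k.
All gears at start simultaneously when N is a common multiple of [17, 9, 17, 16]; the smallest such N is lcm(17, 9, 17, 16).
Start: lcm = T0 = 17
Fold in T1=9: gcd(17, 9) = 1; lcm(17, 9) = 17 * 9 / 1 = 153 / 1 = 153
Fold in T2=17: gcd(153, 17) = 17; lcm(153, 17) = 153 * 17 / 17 = 2601 / 17 = 153
Fold in T3=16: gcd(153, 16) = 1; lcm(153, 16) = 153 * 16 / 1 = 2448 / 1 = 2448
Full cycle length = 2448

Answer: 2448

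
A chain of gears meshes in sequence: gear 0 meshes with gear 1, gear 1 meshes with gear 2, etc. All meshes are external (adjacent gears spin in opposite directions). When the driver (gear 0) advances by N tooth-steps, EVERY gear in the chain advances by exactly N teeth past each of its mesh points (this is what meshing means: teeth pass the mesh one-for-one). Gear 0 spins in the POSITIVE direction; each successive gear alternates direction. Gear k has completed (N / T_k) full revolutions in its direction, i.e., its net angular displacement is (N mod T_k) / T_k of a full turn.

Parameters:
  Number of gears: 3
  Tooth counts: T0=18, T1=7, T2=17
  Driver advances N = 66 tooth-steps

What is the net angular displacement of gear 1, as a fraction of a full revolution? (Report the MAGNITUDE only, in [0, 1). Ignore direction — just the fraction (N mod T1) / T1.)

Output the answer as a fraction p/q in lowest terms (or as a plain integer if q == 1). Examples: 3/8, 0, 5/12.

Chain of 3 gears, tooth counts: [18, 7, 17]
  gear 0: T0=18, direction=positive, advance = 66 mod 18 = 12 teeth = 12/18 turn
  gear 1: T1=7, direction=negative, advance = 66 mod 7 = 3 teeth = 3/7 turn
  gear 2: T2=17, direction=positive, advance = 66 mod 17 = 15 teeth = 15/17 turn
Gear 1: 66 mod 7 = 3
Fraction = 3 / 7 = 3/7 (gcd(3,7)=1) = 3/7

Answer: 3/7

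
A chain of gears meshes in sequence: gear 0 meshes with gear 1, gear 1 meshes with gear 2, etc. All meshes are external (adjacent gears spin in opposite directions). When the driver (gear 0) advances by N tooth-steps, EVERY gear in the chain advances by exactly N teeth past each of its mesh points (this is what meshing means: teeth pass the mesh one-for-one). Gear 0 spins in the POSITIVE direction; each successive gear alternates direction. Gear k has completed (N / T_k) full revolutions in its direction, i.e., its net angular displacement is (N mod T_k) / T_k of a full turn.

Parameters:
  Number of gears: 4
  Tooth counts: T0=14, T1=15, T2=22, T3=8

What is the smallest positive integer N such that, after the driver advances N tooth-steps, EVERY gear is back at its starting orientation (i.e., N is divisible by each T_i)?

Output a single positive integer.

Gear k returns to start when N is a multiple of T_k.
All gears at start simultaneously when N is a common multiple of [14, 15, 22, 8]; the smallest such N is lcm(14, 15, 22, 8).
Start: lcm = T0 = 14
Fold in T1=15: gcd(14, 15) = 1; lcm(14, 15) = 14 * 15 / 1 = 210 / 1 = 210
Fold in T2=22: gcd(210, 22) = 2; lcm(210, 22) = 210 * 22 / 2 = 4620 / 2 = 2310
Fold in T3=8: gcd(2310, 8) = 2; lcm(2310, 8) = 2310 * 8 / 2 = 18480 / 2 = 9240
Full cycle length = 9240

Answer: 9240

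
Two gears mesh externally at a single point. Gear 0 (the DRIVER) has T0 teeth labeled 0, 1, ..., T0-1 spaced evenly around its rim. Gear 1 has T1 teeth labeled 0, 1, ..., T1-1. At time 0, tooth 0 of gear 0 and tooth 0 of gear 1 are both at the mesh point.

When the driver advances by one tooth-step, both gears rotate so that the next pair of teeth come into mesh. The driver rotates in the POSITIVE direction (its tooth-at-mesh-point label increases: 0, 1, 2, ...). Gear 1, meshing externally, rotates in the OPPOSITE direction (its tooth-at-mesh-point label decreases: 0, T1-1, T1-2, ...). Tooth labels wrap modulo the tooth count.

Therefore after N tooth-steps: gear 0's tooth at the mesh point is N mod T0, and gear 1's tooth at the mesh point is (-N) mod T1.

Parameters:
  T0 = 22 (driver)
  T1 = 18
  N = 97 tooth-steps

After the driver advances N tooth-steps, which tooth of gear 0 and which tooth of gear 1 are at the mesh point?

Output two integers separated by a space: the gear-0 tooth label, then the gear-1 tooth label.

Answer: 9 11

Derivation:
Gear 0 (driver, T0=22): tooth at mesh = N mod T0
  97 = 4 * 22 + 9, so 97 mod 22 = 9
  gear 0 tooth = 9
Gear 1 (driven, T1=18): tooth at mesh = (-N) mod T1
  97 = 5 * 18 + 7, so 97 mod 18 = 7
  (-97) mod 18 = (-7) mod 18 = 18 - 7 = 11
Mesh after 97 steps: gear-0 tooth 9 meets gear-1 tooth 11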